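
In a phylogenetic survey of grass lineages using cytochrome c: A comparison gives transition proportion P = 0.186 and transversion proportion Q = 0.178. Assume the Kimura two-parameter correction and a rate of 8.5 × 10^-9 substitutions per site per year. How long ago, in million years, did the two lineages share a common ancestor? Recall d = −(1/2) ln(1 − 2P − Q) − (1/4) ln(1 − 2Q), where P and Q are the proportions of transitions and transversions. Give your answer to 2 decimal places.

Under the Kimura two-parameter model, d = −½ ln(1 − 2P − Q) − ¼ ln(1 − 2Q).
1 − 2P − Q = 0.45, giving −½ ln(0.45) = 0.399254.
1 − 2Q = 0.644, giving −¼ ln(0.644) = 0.110014.
d = 0.399254 + 0.110014 = 0.509268.
Under a molecular clock d = 2μt, so t = d/(2μ) = 0.509268 / (2 × 8.5 × 10^-9) = 29.96 million years.

29.96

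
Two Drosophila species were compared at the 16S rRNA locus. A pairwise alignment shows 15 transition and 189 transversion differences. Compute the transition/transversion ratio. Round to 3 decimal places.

R = 15/189 = 0.079365… ≈ 0.079 (to 3 d.p.).

0.079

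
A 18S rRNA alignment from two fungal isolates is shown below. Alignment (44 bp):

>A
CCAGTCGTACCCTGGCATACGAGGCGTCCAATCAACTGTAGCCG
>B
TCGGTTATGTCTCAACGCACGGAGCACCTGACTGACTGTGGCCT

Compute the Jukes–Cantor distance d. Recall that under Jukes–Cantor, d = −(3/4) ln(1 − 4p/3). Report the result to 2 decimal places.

0.90

The sequences differ at 23 of 44 sites, so p = 23/44 ≈ 0.522727.
d = −(3/4) ln(1 − 4p/3) = −0.75 ln(1 − 0.696969) = −0.75 ln(0.303031)
  = −0.75 × (-1.193920) = 0.895440 substitutions/site.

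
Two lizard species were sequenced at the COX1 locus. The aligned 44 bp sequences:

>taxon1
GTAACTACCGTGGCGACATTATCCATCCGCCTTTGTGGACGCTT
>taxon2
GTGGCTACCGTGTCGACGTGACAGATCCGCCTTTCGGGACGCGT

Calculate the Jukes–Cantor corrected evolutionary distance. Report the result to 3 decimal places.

The sequences differ at 11 of 44 sites, so p = 11/44 = 0.25.
d = −(3/4) ln(1 − 4p/3) = −0.75 ln(1 − 0.333333) = −0.75 ln(0.666667)
  = −0.75 × (-0.405465) = 0.304099 substitutions/site.

0.304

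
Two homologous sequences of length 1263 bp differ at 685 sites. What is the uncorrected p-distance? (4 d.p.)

p = 685/1263 = 0.542359… ≈ 0.5424 (to 4 d.p.).

0.5424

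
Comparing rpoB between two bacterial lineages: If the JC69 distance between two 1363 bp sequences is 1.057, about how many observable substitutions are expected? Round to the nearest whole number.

Invert JC69: p = (3/4)(1 − e^(−4d/3)) = 0.75 × (1 − e^(-1.409333)) = 0.75 × (1 − 0.244306) = 0.566771.
Expected differing sites = pL ≈ 0.566771 × 1363 = 772.508873 ≈ 773.

773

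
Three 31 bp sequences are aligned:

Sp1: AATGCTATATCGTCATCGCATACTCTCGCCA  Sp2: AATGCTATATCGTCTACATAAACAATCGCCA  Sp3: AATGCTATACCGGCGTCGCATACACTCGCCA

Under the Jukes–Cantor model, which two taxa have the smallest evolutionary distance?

Sp1–Sp2: 7/31 differ, p = 0.226, d = 0.269.
Sp1–Sp3: 4/31 differ, p = 0.129, d = 0.142.
Sp2–Sp3: 8/31 differ, p = 0.258, d = 0.316.
The smallest distance is between Sp1 and Sp3.

Sp1 and Sp3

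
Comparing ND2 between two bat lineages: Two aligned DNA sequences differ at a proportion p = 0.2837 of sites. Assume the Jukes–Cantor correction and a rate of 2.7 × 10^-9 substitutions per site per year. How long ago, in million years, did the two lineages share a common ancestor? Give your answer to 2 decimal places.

66.01

d = −(3/4) ln(1 − 4p/3) = −0.75 ln(1 − 0.378267) = −0.75 ln(0.621733)
  = −0.75 × (-0.475245) = 0.356434 substitutions/site.
Under a molecular clock d = 2μt, so t = d/(2μ) = 0.356434 / (2 × 2.7 × 10^-9) = 66.01 million years.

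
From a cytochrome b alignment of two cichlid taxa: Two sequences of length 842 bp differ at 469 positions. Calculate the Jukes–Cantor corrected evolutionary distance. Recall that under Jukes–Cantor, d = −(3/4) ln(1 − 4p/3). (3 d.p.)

p = 469/842 ≈ 0.557007.
d = −(3/4) ln(1 − 4p/3) = −0.75 ln(1 − 0.742676) = −0.75 ln(0.257324)
  = −0.75 × (-1.357419) = 1.018064 substitutions/site.

1.018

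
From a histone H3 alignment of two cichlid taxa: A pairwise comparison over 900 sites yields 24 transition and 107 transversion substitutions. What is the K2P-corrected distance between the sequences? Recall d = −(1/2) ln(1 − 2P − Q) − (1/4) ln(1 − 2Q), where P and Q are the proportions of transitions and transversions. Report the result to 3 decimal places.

0.162

P = 24/900 ≈ 0.026667 and Q = 107/900 ≈ 0.118889.
Under the Kimura two-parameter model, d = −½ ln(1 − 2P − Q) − ¼ ln(1 − 2Q).
1 − 2P − Q = 0.827777, giving −½ ln(0.827777) = 0.094506.
1 − 2Q = 0.762222, giving −¼ ln(0.762222) = 0.067879.
d = 0.094506 + 0.067879 = 0.162385.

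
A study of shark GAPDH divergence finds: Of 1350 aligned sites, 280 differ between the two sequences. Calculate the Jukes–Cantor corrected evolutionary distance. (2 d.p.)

0.24

p = 280/1350 ≈ 0.207407.
d = −(3/4) ln(1 − 4p/3) = −0.75 ln(1 − 0.276543) = −0.75 ln(0.723457)
  = −0.75 × (-0.323714) = 0.242786 substitutions/site.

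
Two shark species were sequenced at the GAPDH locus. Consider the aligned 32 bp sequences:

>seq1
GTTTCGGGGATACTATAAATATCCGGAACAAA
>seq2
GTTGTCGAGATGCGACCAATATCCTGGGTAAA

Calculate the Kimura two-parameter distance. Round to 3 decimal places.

0.544

Of 32 sites, 7 differences are transitions and 5 are transversions, so P = 7/32 = 0.21875 and Q = 5/32 = 0.15625.
Under the Kimura two-parameter model, d = −½ ln(1 − 2P − Q) − ¼ ln(1 − 2Q).
1 − 2P − Q = 0.40625, giving −½ ln(0.40625) = 0.450393.
1 − 2Q = 0.6875, giving −¼ ln(0.6875) = 0.093673.
d = 0.450393 + 0.093673 = 0.544066.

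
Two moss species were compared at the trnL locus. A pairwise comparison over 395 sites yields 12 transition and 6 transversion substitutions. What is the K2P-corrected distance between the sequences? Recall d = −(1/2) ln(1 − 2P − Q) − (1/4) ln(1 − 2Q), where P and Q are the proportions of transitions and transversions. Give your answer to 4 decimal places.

0.0472

P = 12/395 ≈ 0.03038 and Q = 6/395 ≈ 0.01519.
Under the Kimura two-parameter model, d = −½ ln(1 − 2P − Q) − ¼ ln(1 − 2Q).
1 − 2P − Q = 0.92405, giving −½ ln(0.92405) = 0.039495.
1 − 2Q = 0.96962, giving −¼ ln(0.96962) = 0.007713.
d = 0.039495 + 0.007713 = 0.047208.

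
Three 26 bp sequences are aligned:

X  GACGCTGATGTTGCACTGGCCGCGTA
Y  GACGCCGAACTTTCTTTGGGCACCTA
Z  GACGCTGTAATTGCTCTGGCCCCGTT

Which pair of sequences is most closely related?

X–Y: 9/26 differ, p = 0.346, d = 0.464.
X–Z: 6/26 differ, p = 0.231, d = 0.276.
Y–Z: 9/26 differ, p = 0.346, d = 0.464.
The smallest distance is between X and Z.

X and Z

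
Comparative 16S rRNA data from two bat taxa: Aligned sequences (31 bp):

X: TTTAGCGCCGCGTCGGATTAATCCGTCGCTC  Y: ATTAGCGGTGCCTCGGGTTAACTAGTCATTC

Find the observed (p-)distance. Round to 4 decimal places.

The sequences differ at 10 of 31 positions (sites 1, 8, 9, 12, 17, 22, 23, 24, 28, 29).
p = 10/31 = 0.322580… ≈ 0.3226 (to 4 d.p.).

0.3226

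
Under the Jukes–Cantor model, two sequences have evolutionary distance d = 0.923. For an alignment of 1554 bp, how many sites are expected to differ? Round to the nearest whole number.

825

Invert JC69: p = (3/4)(1 − e^(−4d/3)) = 0.75 × (1 − e^(-1.230667)) = 0.75 × (1 − 0.292098) = 0.530927.
Expected differing sites = pL ≈ 0.530927 × 1554 = 825.060558 ≈ 825.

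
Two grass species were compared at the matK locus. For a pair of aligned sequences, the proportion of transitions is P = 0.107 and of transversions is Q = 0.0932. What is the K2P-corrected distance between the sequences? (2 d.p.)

Under the Kimura two-parameter model, d = −½ ln(1 − 2P − Q) − ¼ ln(1 − 2Q).
1 − 2P − Q = 0.6928, giving −½ ln(0.6928) = 0.183507.
1 − 2Q = 0.8136, giving −¼ ln(0.8136) = 0.051572.
d = 0.183507 + 0.051572 = 0.235079.

0.24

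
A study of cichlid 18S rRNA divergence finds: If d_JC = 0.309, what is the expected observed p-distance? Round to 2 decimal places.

p = (3/4)(1 − e^(−4d/3)) = 0.75 × (1 − e^(-0.412)) = 0.75 × (1 − 0.662324) = 0.253257.

0.25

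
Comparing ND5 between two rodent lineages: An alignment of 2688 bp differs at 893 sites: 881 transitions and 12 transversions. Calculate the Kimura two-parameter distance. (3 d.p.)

0.542

P = 881/2688 ≈ 0.327753 and Q = 12/2688 ≈ 0.004464.
Under the Kimura two-parameter model, d = −½ ln(1 − 2P − Q) − ¼ ln(1 − 2Q).
1 − 2P − Q = 0.34003, giving −½ ln(0.34003) = 0.539361.
1 − 2Q = 0.991072, giving −¼ ln(0.991072) = 0.002242.
d = 0.539361 + 0.002242 = 0.541603.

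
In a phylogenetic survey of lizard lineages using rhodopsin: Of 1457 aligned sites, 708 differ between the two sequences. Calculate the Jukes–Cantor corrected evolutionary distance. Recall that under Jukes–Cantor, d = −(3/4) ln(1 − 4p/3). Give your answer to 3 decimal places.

0.783

p = 708/1457 ≈ 0.48593.
d = −(3/4) ln(1 − 4p/3) = −0.75 ln(1 − 0.647907) = −0.75 ln(0.352093)
  = −0.75 × (-1.043860) = 0.782895 substitutions/site.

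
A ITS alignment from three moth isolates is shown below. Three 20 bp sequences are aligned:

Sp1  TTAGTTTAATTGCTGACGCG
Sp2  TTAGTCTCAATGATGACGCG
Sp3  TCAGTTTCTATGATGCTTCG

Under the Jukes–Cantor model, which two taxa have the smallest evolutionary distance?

Sp1–Sp2: 4/20 differ, p = 0.200, d = 0.233.
Sp1–Sp3: 8/20 differ, p = 0.400, d = 0.572.
Sp2–Sp3: 6/20 differ, p = 0.300, d = 0.383.
The smallest distance is between Sp1 and Sp2.

Sp1 and Sp2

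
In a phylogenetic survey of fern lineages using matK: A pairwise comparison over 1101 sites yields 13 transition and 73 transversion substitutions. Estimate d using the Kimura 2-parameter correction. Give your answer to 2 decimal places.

0.08

P = 13/1101 ≈ 0.011807 and Q = 73/1101 ≈ 0.066303.
Under the Kimura two-parameter model, d = −½ ln(1 − 2P − Q) − ¼ ln(1 − 2Q).
1 − 2P − Q = 0.910083, giving −½ ln(0.910083) = 0.047110.
1 − 2Q = 0.867394, giving −¼ ln(0.867394) = 0.035565.
d = 0.047110 + 0.035565 = 0.082675.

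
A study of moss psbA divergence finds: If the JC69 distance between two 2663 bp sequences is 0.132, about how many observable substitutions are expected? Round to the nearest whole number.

322

Invert JC69: p = (3/4)(1 − e^(−4d/3)) = 0.75 × (1 − e^(-0.176)) = 0.75 × (1 − 0.838618) = 0.121037.
Expected differing sites = pL ≈ 0.121037 × 2663 = 322.321531 ≈ 322.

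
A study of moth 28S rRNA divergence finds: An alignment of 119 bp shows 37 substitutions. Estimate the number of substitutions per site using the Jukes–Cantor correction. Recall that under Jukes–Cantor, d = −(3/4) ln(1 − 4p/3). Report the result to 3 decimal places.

0.402

p = 37/119 ≈ 0.310924.
d = −(3/4) ln(1 − 4p/3) = −0.75 ln(1 − 0.414565) = −0.75 ln(0.585435)
  = −0.75 × (-0.535400) = 0.401550 substitutions/site.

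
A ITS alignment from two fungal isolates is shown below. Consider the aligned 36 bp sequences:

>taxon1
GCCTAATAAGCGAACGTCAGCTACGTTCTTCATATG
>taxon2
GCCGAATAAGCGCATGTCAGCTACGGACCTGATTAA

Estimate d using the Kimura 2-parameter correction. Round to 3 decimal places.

0.347

Of 36 sites, 3 differences are transitions and 7 are transversions, so P = 3/36 ≈ 0.083333 and Q = 7/36 ≈ 0.194444.
Under the Kimura two-parameter model, d = −½ ln(1 − 2P − Q) − ¼ ln(1 − 2Q).
1 − 2P − Q = 0.63889, giving −½ ln(0.63889) = 0.224011.
1 − 2Q = 0.611112, giving −¼ ln(0.611112) = 0.123119.
d = 0.224011 + 0.123119 = 0.347130.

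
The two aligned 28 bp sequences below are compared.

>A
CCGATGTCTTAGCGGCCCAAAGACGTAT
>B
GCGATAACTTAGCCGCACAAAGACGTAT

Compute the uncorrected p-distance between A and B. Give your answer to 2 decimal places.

The sequences differ at 5 of 28 positions (sites 1, 6, 7, 14, 17).
p = 5/28 = 0.178571… ≈ 0.18 (to 2 d.p.).

0.18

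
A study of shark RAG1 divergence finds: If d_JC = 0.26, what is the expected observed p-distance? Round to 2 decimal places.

0.22

p = (3/4)(1 − e^(−4d/3)) = 0.75 × (1 − e^(-0.346667)) = 0.75 × (1 − 0.707041) = 0.219719.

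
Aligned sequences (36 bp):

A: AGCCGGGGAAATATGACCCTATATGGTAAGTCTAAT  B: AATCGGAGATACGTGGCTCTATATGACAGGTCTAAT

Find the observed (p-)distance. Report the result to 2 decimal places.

The sequences differ at 11 of 36 positions.
p = 11/36 = 0.305555… ≈ 0.31 (to 2 d.p.).

0.31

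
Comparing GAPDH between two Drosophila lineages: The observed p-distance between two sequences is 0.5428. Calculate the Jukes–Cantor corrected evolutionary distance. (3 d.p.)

d = −(3/4) ln(1 − 4p/3) = −0.75 ln(1 − 0.723733) = −0.75 ln(0.276267)
  = −0.75 × (-1.286387) = 0.964790 substitutions/site.

0.965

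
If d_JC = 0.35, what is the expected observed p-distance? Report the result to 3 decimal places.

0.280

p = (3/4)(1 − e^(−4d/3)) = 0.75 × (1 − e^(-0.466667)) = 0.75 × (1 − 0.627089) = 0.279683.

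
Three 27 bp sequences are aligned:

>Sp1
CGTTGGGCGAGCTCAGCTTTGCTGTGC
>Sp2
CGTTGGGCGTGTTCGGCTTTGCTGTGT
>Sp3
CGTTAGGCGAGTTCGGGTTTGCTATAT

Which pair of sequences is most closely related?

Sp1–Sp2: 4/27 differ, p = 0.148, d = 0.165.
Sp1–Sp3: 7/27 differ, p = 0.259, d = 0.318.
Sp2–Sp3: 5/27 differ, p = 0.185, d = 0.213.
The smallest distance is between Sp1 and Sp2.

Sp1 and Sp2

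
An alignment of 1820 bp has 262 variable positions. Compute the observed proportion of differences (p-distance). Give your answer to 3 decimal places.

0.144

p = 262/1820 = 0.143956… ≈ 0.144 (to 3 d.p.).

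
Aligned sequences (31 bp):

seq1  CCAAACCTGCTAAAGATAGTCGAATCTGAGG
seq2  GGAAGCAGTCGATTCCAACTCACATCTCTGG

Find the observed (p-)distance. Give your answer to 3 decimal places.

The sequences differ at 17 of 31 positions.
p = 17/31 = 0.548387… ≈ 0.548 (to 3 d.p.).

0.548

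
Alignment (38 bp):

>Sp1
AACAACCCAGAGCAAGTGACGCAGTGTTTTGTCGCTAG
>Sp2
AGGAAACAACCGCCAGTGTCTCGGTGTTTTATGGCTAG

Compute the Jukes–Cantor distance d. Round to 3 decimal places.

0.410

The sequences differ at 12 of 38 sites, so p = 12/38 ≈ 0.315789.
d = −(3/4) ln(1 − 4p/3) = −0.75 ln(1 − 0.421052) = −0.75 ln(0.578948)
  = −0.75 × (-0.546543) = 0.409907 substitutions/site.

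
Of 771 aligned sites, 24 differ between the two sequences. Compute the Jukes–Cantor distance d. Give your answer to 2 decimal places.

0.03

p = 24/771 ≈ 0.031128.
d = −(3/4) ln(1 − 4p/3) = −0.75 ln(1 − 0.041504) = −0.75 ln(0.958496)
  = −0.75 × (-0.042390) = 0.031793 substitutions/site.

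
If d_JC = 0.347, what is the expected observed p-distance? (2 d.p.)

0.28

p = (3/4)(1 − e^(−4d/3)) = 0.75 × (1 − e^(-0.462667)) = 0.75 × (1 − 0.629602) = 0.277799.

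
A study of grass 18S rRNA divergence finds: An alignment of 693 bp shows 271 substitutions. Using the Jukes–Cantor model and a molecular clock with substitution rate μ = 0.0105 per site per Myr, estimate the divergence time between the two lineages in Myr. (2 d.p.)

p = 271/693 ≈ 0.391053.
d = −(3/4) ln(1 − 4p/3) = −0.75 ln(1 − 0.521404) = −0.75 ln(0.478596)
  = −0.75 × (-0.736898) = 0.552674 substitutions/site.
Under a molecular clock d = 2μt, so t = d/(2μ) = 0.552674 / (2 × 0.0105) = 26.32 Myr.

26.32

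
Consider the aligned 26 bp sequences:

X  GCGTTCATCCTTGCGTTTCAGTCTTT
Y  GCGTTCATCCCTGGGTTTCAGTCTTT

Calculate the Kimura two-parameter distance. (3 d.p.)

0.081

Of 26 sites, 1 differences are transitions and 1 are transversions, so P = 1/26 ≈ 0.038462 and Q = 1/26 ≈ 0.038462.
Under the Kimura two-parameter model, d = −½ ln(1 − 2P − Q) − ¼ ln(1 − 2Q).
1 − 2P − Q = 0.884614, giving −½ ln(0.884614) = 0.061302.
1 − 2Q = 0.923076, giving −¼ ln(0.923076) = 0.020011.
d = 0.061302 + 0.020011 = 0.081313.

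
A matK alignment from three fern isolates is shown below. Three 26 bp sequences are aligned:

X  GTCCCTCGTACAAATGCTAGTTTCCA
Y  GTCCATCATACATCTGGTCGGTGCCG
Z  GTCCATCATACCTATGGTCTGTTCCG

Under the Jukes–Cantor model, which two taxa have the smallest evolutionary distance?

X–Y: 9/26 differ, p = 0.346, d = 0.464.
X–Z: 9/26 differ, p = 0.346, d = 0.464.
Y–Z: 4/26 differ, p = 0.154, d = 0.172.
The smallest distance is between Y and Z.

Y and Z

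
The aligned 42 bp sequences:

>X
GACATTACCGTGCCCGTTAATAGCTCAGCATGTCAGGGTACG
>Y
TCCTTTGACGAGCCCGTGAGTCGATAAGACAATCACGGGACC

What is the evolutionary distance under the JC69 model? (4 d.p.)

The sequences differ at 18 of 42 sites, so p = 18/42 ≈ 0.428571.
d = −(3/4) ln(1 − 4p/3) = −0.75 ln(1 − 0.571428) = −0.75 ln(0.428572)
  = −0.75 × (-0.847297) = 0.635473 substitutions/site.

0.6355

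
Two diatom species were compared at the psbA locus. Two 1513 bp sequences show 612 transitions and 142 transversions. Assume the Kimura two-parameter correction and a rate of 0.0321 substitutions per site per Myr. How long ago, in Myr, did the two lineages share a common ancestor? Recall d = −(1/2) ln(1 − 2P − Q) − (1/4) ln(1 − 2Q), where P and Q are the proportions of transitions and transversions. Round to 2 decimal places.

P = 612/1513 ≈ 0.404494 and Q = 142/1513 ≈ 0.093853.
Under the Kimura two-parameter model, d = −½ ln(1 − 2P − Q) − ¼ ln(1 − 2Q).
1 − 2P − Q = 0.097159, giving −½ ln(0.097159) = 1.165703.
1 − 2Q = 0.812294, giving −¼ ln(0.812294) = 0.051973.
d = 1.165703 + 0.051973 = 1.217676.
Under a molecular clock d = 2μt, so t = d/(2μ) = 1.217676 / (2 × 0.0321) = 18.97 Myr.

18.97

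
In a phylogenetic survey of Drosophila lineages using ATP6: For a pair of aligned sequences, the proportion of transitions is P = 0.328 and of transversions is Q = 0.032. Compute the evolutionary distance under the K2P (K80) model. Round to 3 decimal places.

0.599

Under the Kimura two-parameter model, d = −½ ln(1 − 2P − Q) − ¼ ln(1 − 2Q).
1 − 2P − Q = 0.312, giving −½ ln(0.312) = 0.582376.
1 − 2Q = 0.936, giving −¼ ln(0.936) = 0.016535.
d = 0.582376 + 0.016535 = 0.598911.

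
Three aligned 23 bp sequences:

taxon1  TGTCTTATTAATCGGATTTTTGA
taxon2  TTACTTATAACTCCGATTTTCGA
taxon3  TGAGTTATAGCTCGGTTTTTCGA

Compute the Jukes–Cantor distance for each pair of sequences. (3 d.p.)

taxon1–taxon2: 6/23 sites differ → p ≈ 0.26087, d = −0.75 ln(1 − 0.347827) = 0.320584 ≈ 0.321.
taxon1–taxon3: 7/23 sites differ → p ≈ 0.304348, d = −0.75 ln(1 − 0.405797) = 0.390401 ≈ 0.390.
taxon2–taxon3: 5/23 sites differ → p ≈ 0.217391, d = −0.75 ln(1 − 0.289855) = 0.256715 ≈ 0.257.

d(taxon1,taxon2) = 0.321, d(taxon1,taxon3) = 0.390, d(taxon2,taxon3) = 0.257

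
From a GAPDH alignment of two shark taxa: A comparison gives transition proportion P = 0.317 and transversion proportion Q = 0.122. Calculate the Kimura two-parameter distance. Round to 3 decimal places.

0.775

Under the Kimura two-parameter model, d = −½ ln(1 − 2P − Q) − ¼ ln(1 − 2Q).
1 − 2P − Q = 0.244, giving −½ ln(0.244) = 0.705294.
1 − 2Q = 0.756, giving −¼ ln(0.756) = 0.069928.
d = 0.705294 + 0.069928 = 0.775222.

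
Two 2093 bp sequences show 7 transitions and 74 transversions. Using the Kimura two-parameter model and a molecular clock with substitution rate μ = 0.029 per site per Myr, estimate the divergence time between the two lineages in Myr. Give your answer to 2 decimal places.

P = 7/2093 ≈ 0.003344 and Q = 74/2093 ≈ 0.035356.
Under the Kimura two-parameter model, d = −½ ln(1 − 2P − Q) − ¼ ln(1 − 2Q).
1 − 2P − Q = 0.957956, giving −½ ln(0.957956) = 0.021477.
1 − 2Q = 0.929288, giving −¼ ln(0.929288) = 0.018334.
d = 0.021477 + 0.018334 = 0.039811.
Under a molecular clock d = 2μt, so t = d/(2μ) = 0.039811 / (2 × 0.029) = 0.69 Myr.

0.69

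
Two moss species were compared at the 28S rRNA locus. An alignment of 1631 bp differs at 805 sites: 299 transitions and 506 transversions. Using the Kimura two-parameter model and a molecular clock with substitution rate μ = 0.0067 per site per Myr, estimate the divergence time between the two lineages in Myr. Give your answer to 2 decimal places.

P = 299/1631 ≈ 0.183323 and Q = 506/1631 ≈ 0.310239.
Under the Kimura two-parameter model, d = −½ ln(1 − 2P − Q) − ¼ ln(1 − 2Q).
1 − 2P − Q = 0.323115, giving −½ ln(0.323115) = 0.564873.
1 − 2Q = 0.379522, giving −¼ ln(0.379522) = 0.242211.
d = 0.564873 + 0.242211 = 0.807084.
Under a molecular clock d = 2μt, so t = d/(2μ) = 0.807084 / (2 × 0.0067) = 60.23 Myr.

60.23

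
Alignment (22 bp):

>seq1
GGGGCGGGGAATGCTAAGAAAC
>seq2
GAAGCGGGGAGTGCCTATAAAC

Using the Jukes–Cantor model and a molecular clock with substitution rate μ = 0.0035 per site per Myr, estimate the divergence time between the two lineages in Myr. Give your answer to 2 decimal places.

The sequences differ at 6 of 22 sites (2, 3, 11, 15, 16, 18), so p = 6/22 ≈ 0.272727.
d = −(3/4) ln(1 − 4p/3) = −0.75 ln(1 − 0.363636) = −0.75 ln(0.636364)
  = −0.75 × (-0.451985) = 0.338989 substitutions/site.
Under a molecular clock d = 2μt, so t = d/(2μ) = 0.338989 / (2 × 0.0035) = 48.43 Myr.

48.43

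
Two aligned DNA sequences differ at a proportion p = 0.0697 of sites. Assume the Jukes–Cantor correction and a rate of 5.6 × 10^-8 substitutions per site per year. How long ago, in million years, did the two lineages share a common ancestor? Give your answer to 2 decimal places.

0.65

d = −(3/4) ln(1 − 4p/3) = −0.75 ln(1 − 0.092933) = −0.75 ln(0.907067)
  = −0.75 × (-0.097539) = 0.073154 substitutions/site.
Under a molecular clock d = 2μt, so t = d/(2μ) = 0.073154 / (2 × 5.6 × 10^-8) = 0.65 million years.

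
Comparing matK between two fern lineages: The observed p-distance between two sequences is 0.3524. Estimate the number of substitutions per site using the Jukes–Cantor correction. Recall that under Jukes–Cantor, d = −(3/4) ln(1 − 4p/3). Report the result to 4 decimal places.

d = −(3/4) ln(1 − 4p/3) = −0.75 ln(1 − 0.469867) = −0.75 ln(0.530133)
  = −0.75 × (-0.634627) = 0.475970 substitutions/site.

0.4760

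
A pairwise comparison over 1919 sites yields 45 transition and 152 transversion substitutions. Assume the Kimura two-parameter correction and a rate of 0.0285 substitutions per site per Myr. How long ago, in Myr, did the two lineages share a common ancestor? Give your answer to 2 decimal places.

P = 45/1919 ≈ 0.02345 and Q = 152/1919 ≈ 0.079208.
Under the Kimura two-parameter model, d = −½ ln(1 − 2P − Q) − ¼ ln(1 − 2Q).
1 − 2P − Q = 0.873892, giving −½ ln(0.873892) = 0.067399.
1 − 2Q = 0.841584, giving −¼ ln(0.841584) = 0.043117.
d = 0.067399 + 0.043117 = 0.110516.
Under a molecular clock d = 2μt, so t = d/(2μ) = 0.110516 / (2 × 0.0285) = 1.94 Myr.

1.94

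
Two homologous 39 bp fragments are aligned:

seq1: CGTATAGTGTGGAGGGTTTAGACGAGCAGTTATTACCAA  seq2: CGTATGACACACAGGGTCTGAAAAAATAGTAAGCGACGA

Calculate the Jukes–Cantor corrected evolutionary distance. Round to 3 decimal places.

The sequences differ at 20 of 39 sites, so p = 20/39 ≈ 0.512821.
d = −(3/4) ln(1 − 4p/3) = −0.75 ln(1 − 0.683761) = −0.75 ln(0.316239)
  = −0.75 × (-1.151257) = 0.863443 substitutions/site.

0.863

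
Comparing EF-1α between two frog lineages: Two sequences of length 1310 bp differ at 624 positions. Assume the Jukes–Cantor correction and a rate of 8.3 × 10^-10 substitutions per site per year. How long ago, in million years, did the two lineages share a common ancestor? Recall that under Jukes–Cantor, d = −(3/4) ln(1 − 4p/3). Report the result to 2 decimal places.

455.50

p = 624/1310 ≈ 0.476336.
d = −(3/4) ln(1 − 4p/3) = −0.75 ln(1 − 0.635115) = −0.75 ln(0.364885)
  = −0.75 × (-1.008173) = 0.756130 substitutions/site.
Under a molecular clock d = 2μt, so t = d/(2μ) = 0.756130 / (2 × 8.3 × 10^-10) = 455.50 million years.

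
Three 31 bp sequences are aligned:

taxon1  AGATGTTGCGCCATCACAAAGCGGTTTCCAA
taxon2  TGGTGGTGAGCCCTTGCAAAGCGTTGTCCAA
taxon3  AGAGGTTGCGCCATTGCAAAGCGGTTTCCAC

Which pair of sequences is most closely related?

taxon1–taxon2: 9/31 differ, p = 0.290, d = 0.367.
taxon1–taxon3: 4/31 differ, p = 0.129, d = 0.142.
taxon2–taxon3: 9/31 differ, p = 0.290, d = 0.367.
The smallest distance is between taxon1 and taxon3.

taxon1 and taxon3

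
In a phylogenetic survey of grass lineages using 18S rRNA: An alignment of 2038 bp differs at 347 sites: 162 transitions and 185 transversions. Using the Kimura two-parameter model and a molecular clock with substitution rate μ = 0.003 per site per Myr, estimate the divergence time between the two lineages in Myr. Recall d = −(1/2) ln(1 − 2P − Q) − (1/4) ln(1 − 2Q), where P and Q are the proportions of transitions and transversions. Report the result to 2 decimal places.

32.29

P = 162/2038 ≈ 0.07949 and Q = 185/2038 ≈ 0.090775.
Under the Kimura two-parameter model, d = −½ ln(1 − 2P − Q) − ¼ ln(1 − 2Q).
1 − 2P − Q = 0.750245, giving −½ ln(0.750245) = 0.143678.
1 − 2Q = 0.81845, giving −¼ ln(0.81845) = 0.050086.
d = 0.143678 + 0.050086 = 0.193764.
Under a molecular clock d = 2μt, so t = d/(2μ) = 0.193764 / (2 × 0.003) = 32.29 Myr.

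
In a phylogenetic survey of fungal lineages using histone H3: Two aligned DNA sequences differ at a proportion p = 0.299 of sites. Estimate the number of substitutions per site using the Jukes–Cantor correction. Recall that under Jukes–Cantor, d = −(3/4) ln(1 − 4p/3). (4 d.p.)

d = −(3/4) ln(1 − 4p/3) = −0.75 ln(1 − 0.398667) = −0.75 ln(0.601333)
  = −0.75 × (-0.508606) = 0.381455 substitutions/site.

0.3815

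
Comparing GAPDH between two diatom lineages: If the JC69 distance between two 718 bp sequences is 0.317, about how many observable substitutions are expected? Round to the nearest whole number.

Invert JC69: p = (3/4)(1 − e^(−4d/3)) = 0.75 × (1 − e^(-0.422667)) = 0.75 × (1 − 0.655297) = 0.258527.
Expected differing sites = pL ≈ 0.258527 × 718 = 185.622386 ≈ 186.

186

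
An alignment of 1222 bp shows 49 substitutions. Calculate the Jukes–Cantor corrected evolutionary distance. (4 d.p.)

0.0412

p = 49/1222 ≈ 0.040098.
d = −(3/4) ln(1 − 4p/3) = −0.75 ln(1 − 0.053464) = −0.75 ln(0.946536)
  = −0.75 × (-0.054946) = 0.041210 substitutions/site.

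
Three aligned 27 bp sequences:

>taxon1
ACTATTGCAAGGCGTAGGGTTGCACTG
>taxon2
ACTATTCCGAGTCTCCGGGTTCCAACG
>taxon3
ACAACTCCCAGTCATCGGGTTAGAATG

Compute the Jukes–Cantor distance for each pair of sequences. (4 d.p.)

d(taxon1,taxon2) = 0.4408, d(taxon1,taxon3) = 0.5107, d(taxon2,taxon3) = 0.3770

taxon1–taxon2: 9/27 sites differ → p ≈ 0.333333, d = −0.75 ln(1 − 0.444444) = 0.440839 ≈ 0.4408.
taxon1–taxon3: 10/27 sites differ → p ≈ 0.37037, d = −0.75 ln(1 − 0.493827) = 0.510658 ≈ 0.5107.
taxon2–taxon3: 8/27 sites differ → p ≈ 0.296296, d = −0.75 ln(1 − 0.395061) = 0.376971 ≈ 0.3770.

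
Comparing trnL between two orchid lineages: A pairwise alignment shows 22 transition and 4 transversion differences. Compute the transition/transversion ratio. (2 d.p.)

R = 22/4 = 5.50.

5.50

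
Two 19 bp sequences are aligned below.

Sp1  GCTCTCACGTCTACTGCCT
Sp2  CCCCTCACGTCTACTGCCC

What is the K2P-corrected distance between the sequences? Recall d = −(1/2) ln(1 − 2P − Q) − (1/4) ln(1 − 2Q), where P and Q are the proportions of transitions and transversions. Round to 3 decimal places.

0.180

Of 19 sites, 2 differences are transitions and 1 are transversions, so P = 2/19 ≈ 0.105263 and Q = 1/19 ≈ 0.052632.
Under the Kimura two-parameter model, d = −½ ln(1 − 2P − Q) − ¼ ln(1 − 2Q).
1 − 2P − Q = 0.736842, giving −½ ln(0.736842) = 0.152691.
1 − 2Q = 0.894736, giving −¼ ln(0.894736) = 0.027807.
d = 0.152691 + 0.027807 = 0.180498.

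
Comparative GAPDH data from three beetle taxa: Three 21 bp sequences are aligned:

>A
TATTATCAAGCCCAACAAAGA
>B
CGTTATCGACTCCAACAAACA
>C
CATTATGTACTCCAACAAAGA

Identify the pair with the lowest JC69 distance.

A–B: 6/21 differ, p = 0.286, d = 0.360.
A–C: 5/21 differ, p = 0.238, d = 0.286.
B–C: 4/21 differ, p = 0.190, d = 0.220.
The smallest distance is between B and C.

B and C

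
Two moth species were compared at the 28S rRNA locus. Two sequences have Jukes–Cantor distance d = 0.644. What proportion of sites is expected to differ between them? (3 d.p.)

p = (3/4)(1 − e^(−4d/3)) = 0.75 × (1 − e^(-0.858667)) = 0.75 × (1 − 0.423727) = 0.432205.

0.432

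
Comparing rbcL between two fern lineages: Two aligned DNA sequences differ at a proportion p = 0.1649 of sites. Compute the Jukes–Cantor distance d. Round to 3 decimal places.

d = −(3/4) ln(1 − 4p/3) = −0.75 ln(1 − 0.219867) = −0.75 ln(0.780133)
  = −0.75 × (-0.248291) = 0.186218 substitutions/site.

0.186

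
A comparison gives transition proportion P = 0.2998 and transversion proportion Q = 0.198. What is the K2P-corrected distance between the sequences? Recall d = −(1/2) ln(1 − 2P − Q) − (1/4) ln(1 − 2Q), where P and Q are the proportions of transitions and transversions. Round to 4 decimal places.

0.9248

Under the Kimura two-parameter model, d = −½ ln(1 − 2P − Q) − ¼ ln(1 − 2Q).
1 − 2P − Q = 0.2024, giving −½ ln(0.2024) = 0.798755.
1 − 2Q = 0.604, giving −¼ ln(0.604) = 0.126045.
d = 0.798755 + 0.126045 = 0.924800.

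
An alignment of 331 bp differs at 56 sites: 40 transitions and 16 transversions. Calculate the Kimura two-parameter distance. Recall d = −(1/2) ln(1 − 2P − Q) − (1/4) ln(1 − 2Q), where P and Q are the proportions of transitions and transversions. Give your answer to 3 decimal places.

P = 40/331 ≈ 0.120846 and Q = 16/331 ≈ 0.048338.
Under the Kimura two-parameter model, d = −½ ln(1 − 2P − Q) − ¼ ln(1 − 2Q).
1 − 2P − Q = 0.70997, giving −½ ln(0.70997) = 0.171266.
1 − 2Q = 0.903324, giving −¼ ln(0.903324) = 0.025418.
d = 0.171266 + 0.025418 = 0.196684.

0.197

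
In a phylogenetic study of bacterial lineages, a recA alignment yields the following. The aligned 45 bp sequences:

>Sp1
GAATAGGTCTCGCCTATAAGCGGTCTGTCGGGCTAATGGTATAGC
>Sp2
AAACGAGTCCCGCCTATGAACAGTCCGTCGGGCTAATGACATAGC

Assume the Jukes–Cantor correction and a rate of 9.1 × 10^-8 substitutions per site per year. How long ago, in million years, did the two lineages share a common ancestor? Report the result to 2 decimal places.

1.63

The sequences differ at 11 of 45 sites, so p = 11/45 ≈ 0.244444.
d = −(3/4) ln(1 − 4p/3) = −0.75 ln(1 − 0.325925) = −0.75 ln(0.674075)
  = −0.75 × (-0.394414) = 0.295811 substitutions/site.
Under a molecular clock d = 2μt, so t = d/(2μ) = 0.295811 / (2 × 9.1 × 10^-8) = 1.63 million years.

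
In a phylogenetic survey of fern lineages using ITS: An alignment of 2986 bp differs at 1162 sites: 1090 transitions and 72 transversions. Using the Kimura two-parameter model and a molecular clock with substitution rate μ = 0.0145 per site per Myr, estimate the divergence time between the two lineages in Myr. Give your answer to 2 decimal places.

24.62

P = 1090/2986 ≈ 0.365037 and Q = 72/2986 ≈ 0.024113.
Under the Kimura two-parameter model, d = −½ ln(1 − 2P − Q) − ¼ ln(1 − 2Q).
1 − 2P − Q = 0.245813, giving −½ ln(0.245813) = 0.701592.
1 − 2Q = 0.951774, giving −¼ ln(0.951774) = 0.012357.
d = 0.701592 + 0.012357 = 0.713949.
Under a molecular clock d = 2μt, so t = d/(2μ) = 0.713949 / (2 × 0.0145) = 24.62 Myr.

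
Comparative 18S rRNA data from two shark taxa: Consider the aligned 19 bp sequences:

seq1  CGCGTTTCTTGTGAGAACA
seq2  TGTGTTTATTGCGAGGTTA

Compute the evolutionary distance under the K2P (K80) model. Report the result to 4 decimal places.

Of 19 sites, 5 differences are transitions and 2 are transversions, so P = 5/19 ≈ 0.263158 and Q = 2/19 ≈ 0.105263.
Under the Kimura two-parameter model, d = −½ ln(1 − 2P − Q) − ¼ ln(1 − 2Q).
1 − 2P − Q = 0.368421, giving −½ ln(0.368421) = 0.499264.
1 − 2Q = 0.789474, giving −¼ ln(0.789474) = 0.059097.
d = 0.499264 + 0.059097 = 0.558361.

0.5584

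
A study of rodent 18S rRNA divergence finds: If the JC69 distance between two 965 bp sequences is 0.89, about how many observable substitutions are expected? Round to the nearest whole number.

503

Invert JC69: p = (3/4)(1 − e^(−4d/3)) = 0.75 × (1 − e^(-1.186667)) = 0.75 × (1 − 0.305237) = 0.521072.
Expected differing sites = pL ≈ 0.521072 × 965 = 502.83448 ≈ 503.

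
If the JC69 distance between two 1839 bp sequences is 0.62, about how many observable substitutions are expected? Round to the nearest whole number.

Invert JC69: p = (3/4)(1 − e^(−4d/3)) = 0.75 × (1 − e^(-0.826667)) = 0.75 × (1 − 0.437505) = 0.421871.
Expected differing sites = pL ≈ 0.421871 × 1839 = 775.820769 ≈ 776.

776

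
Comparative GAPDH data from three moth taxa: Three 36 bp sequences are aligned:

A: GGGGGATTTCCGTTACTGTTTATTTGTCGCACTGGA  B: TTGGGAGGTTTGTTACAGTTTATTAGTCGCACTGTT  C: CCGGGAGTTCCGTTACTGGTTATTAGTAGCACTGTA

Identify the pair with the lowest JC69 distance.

A and C

A–B: 10/36 differ, p = 0.278, d = 0.347.
A–C: 7/36 differ, p = 0.194, d = 0.225.
B–C: 9/36 differ, p = 0.250, d = 0.304.
The smallest distance is between A and C.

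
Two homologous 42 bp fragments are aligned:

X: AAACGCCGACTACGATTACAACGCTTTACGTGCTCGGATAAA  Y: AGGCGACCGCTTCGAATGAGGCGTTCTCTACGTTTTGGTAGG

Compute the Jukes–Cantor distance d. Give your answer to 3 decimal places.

0.982

The sequences differ at 23 of 42 sites, so p = 23/42 ≈ 0.547619.
d = −(3/4) ln(1 − 4p/3) = −0.75 ln(1 − 0.730159) = −0.75 ln(0.269841)
  = −0.75 × (-1.309922) = 0.982442 substitutions/site.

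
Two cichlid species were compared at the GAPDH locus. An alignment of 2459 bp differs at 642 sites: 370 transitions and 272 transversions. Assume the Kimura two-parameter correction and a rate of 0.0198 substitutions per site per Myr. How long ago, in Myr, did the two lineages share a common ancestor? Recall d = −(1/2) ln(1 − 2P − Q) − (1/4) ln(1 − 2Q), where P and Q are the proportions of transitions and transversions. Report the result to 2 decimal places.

P = 370/2459 ≈ 0.150468 and Q = 272/2459 ≈ 0.110614.
Under the Kimura two-parameter model, d = −½ ln(1 − 2P − Q) − ¼ ln(1 − 2Q).
1 − 2P − Q = 0.58845, giving −½ ln(0.58845) = 0.265132.
1 − 2Q = 0.778772, giving −¼ ln(0.778772) = 0.062509.
d = 0.265132 + 0.062509 = 0.327641.
Under a molecular clock d = 2μt, so t = d/(2μ) = 0.327641 / (2 × 0.0198) = 8.27 Myr.

8.27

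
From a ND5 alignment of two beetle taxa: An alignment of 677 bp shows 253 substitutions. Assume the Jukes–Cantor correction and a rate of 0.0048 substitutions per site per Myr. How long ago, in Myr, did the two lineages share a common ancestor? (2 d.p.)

p = 253/677 ≈ 0.373708.
d = −(3/4) ln(1 − 4p/3) = −0.75 ln(1 − 0.498277) = −0.75 ln(0.501723)
  = −0.75 × (-0.689707) = 0.517280 substitutions/site.
Under a molecular clock d = 2μt, so t = d/(2μ) = 0.517280 / (2 × 0.0048) = 53.88 Myr.

53.88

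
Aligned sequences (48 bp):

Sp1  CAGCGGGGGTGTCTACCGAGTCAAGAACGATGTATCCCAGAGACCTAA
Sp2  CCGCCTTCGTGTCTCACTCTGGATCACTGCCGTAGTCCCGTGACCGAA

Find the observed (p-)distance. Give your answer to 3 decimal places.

The sequences differ at 23 of 48 positions.
p = 23/48 = 0.479166… ≈ 0.479 (to 3 d.p.).

0.479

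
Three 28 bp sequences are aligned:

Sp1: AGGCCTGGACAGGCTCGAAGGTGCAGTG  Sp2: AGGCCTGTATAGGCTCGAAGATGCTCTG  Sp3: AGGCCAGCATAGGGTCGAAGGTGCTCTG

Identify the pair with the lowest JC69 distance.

Sp2 and Sp3

Sp1–Sp2: 5/28 differ, p = 0.179, d = 0.204.
Sp1–Sp3: 6/28 differ, p = 0.214, d = 0.252.
Sp2–Sp3: 4/28 differ, p = 0.143, d = 0.158.
The smallest distance is between Sp2 and Sp3.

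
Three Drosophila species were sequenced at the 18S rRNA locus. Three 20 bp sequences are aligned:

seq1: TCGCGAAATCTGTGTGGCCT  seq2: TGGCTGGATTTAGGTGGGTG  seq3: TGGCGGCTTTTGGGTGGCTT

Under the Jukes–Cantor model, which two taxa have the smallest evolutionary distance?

seq1–seq2: 10/20 differ, p = 0.500, d = 0.824.
seq1–seq3: 7/20 differ, p = 0.350, d = 0.471.
seq2–seq3: 6/20 differ, p = 0.300, d = 0.383.
The smallest distance is between seq2 and seq3.

seq2 and seq3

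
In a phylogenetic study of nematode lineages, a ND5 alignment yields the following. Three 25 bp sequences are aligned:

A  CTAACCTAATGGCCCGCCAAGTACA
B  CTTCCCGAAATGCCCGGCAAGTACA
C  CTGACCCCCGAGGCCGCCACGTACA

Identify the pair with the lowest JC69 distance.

A and B

A–B: 6/25 differ, p = 0.240, d = 0.289.
A–C: 8/25 differ, p = 0.320, d = 0.417.
B–C: 10/25 differ, p = 0.400, d = 0.572.
The smallest distance is between A and B.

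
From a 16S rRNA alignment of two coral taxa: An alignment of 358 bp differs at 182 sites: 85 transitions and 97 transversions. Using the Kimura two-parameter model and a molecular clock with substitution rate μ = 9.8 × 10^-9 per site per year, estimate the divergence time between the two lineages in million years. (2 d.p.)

44.90

P = 85/358 ≈ 0.23743 and Q = 97/358 ≈ 0.27095.
Under the Kimura two-parameter model, d = −½ ln(1 − 2P − Q) − ¼ ln(1 − 2Q).
1 − 2P − Q = 0.25419, giving −½ ln(0.25419) = 0.684837.
1 − 2Q = 0.4581, giving −¼ ln(0.4581) = 0.195167.
d = 0.684837 + 0.195167 = 0.880004.
Under a molecular clock d = 2μt, so t = d/(2μ) = 0.880004 / (2 × 9.8 × 10^-9) = 44.90 million years.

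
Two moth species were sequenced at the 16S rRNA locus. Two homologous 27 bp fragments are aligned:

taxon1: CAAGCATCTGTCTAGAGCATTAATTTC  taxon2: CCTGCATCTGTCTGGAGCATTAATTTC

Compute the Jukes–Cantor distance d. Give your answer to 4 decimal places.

0.1203

The sequences differ at 3 of 27 sites (2, 3, 14), so p = 3/27 ≈ 0.111111.
d = −(3/4) ln(1 − 4p/3) = −0.75 ln(1 − 0.148148) = −0.75 ln(0.851852)
  = −0.75 × (-0.160342) = 0.120257 substitutions/site.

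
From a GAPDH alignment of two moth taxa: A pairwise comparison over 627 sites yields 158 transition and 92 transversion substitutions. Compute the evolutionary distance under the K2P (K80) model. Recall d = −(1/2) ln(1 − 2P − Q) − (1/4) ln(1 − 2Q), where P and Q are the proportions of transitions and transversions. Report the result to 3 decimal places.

0.613

P = 158/627 ≈ 0.251994 and Q = 92/627 ≈ 0.14673.
Under the Kimura two-parameter model, d = −½ ln(1 − 2P − Q) − ¼ ln(1 − 2Q).
1 − 2P − Q = 0.349282, giving −½ ln(0.349282) = 0.525938.
1 − 2Q = 0.70654, giving −¼ ln(0.70654) = 0.086844.
d = 0.525938 + 0.086844 = 0.612782.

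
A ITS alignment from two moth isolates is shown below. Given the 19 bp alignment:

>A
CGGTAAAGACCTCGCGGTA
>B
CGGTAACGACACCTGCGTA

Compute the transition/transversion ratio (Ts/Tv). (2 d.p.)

0.20

Transitions are A↔G and C↔T; transversions are all other mismatches.
Transitions: 1. Transversions: 5.
R = 1/5 = 0.20.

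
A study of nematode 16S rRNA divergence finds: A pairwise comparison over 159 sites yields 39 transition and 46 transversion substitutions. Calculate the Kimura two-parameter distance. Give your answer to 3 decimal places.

0.973

P = 39/159 ≈ 0.245283 and Q = 46/159 ≈ 0.289308.
Under the Kimura two-parameter model, d = −½ ln(1 − 2P − Q) − ¼ ln(1 − 2Q).
1 − 2P − Q = 0.220126, giving −½ ln(0.220126) = 0.756778.
1 − 2Q = 0.421384, giving −¼ ln(0.421384) = 0.216053.
d = 0.756778 + 0.216053 = 0.972831.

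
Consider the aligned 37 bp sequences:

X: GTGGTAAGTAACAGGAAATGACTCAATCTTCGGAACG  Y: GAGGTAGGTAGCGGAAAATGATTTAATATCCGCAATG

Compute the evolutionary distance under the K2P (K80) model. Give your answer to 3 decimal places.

0.405

Of 37 sites, 8 differences are transitions and 3 are transversions, so P = 8/37 ≈ 0.216216 and Q = 3/37 ≈ 0.081081.
Under the Kimura two-parameter model, d = −½ ln(1 − 2P − Q) − ¼ ln(1 − 2Q).
1 − 2P − Q = 0.486487, giving −½ ln(0.486487) = 0.360273.
1 − 2Q = 0.837838, giving −¼ ln(0.837838) = 0.044233.
d = 0.360273 + 0.044233 = 0.404506.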